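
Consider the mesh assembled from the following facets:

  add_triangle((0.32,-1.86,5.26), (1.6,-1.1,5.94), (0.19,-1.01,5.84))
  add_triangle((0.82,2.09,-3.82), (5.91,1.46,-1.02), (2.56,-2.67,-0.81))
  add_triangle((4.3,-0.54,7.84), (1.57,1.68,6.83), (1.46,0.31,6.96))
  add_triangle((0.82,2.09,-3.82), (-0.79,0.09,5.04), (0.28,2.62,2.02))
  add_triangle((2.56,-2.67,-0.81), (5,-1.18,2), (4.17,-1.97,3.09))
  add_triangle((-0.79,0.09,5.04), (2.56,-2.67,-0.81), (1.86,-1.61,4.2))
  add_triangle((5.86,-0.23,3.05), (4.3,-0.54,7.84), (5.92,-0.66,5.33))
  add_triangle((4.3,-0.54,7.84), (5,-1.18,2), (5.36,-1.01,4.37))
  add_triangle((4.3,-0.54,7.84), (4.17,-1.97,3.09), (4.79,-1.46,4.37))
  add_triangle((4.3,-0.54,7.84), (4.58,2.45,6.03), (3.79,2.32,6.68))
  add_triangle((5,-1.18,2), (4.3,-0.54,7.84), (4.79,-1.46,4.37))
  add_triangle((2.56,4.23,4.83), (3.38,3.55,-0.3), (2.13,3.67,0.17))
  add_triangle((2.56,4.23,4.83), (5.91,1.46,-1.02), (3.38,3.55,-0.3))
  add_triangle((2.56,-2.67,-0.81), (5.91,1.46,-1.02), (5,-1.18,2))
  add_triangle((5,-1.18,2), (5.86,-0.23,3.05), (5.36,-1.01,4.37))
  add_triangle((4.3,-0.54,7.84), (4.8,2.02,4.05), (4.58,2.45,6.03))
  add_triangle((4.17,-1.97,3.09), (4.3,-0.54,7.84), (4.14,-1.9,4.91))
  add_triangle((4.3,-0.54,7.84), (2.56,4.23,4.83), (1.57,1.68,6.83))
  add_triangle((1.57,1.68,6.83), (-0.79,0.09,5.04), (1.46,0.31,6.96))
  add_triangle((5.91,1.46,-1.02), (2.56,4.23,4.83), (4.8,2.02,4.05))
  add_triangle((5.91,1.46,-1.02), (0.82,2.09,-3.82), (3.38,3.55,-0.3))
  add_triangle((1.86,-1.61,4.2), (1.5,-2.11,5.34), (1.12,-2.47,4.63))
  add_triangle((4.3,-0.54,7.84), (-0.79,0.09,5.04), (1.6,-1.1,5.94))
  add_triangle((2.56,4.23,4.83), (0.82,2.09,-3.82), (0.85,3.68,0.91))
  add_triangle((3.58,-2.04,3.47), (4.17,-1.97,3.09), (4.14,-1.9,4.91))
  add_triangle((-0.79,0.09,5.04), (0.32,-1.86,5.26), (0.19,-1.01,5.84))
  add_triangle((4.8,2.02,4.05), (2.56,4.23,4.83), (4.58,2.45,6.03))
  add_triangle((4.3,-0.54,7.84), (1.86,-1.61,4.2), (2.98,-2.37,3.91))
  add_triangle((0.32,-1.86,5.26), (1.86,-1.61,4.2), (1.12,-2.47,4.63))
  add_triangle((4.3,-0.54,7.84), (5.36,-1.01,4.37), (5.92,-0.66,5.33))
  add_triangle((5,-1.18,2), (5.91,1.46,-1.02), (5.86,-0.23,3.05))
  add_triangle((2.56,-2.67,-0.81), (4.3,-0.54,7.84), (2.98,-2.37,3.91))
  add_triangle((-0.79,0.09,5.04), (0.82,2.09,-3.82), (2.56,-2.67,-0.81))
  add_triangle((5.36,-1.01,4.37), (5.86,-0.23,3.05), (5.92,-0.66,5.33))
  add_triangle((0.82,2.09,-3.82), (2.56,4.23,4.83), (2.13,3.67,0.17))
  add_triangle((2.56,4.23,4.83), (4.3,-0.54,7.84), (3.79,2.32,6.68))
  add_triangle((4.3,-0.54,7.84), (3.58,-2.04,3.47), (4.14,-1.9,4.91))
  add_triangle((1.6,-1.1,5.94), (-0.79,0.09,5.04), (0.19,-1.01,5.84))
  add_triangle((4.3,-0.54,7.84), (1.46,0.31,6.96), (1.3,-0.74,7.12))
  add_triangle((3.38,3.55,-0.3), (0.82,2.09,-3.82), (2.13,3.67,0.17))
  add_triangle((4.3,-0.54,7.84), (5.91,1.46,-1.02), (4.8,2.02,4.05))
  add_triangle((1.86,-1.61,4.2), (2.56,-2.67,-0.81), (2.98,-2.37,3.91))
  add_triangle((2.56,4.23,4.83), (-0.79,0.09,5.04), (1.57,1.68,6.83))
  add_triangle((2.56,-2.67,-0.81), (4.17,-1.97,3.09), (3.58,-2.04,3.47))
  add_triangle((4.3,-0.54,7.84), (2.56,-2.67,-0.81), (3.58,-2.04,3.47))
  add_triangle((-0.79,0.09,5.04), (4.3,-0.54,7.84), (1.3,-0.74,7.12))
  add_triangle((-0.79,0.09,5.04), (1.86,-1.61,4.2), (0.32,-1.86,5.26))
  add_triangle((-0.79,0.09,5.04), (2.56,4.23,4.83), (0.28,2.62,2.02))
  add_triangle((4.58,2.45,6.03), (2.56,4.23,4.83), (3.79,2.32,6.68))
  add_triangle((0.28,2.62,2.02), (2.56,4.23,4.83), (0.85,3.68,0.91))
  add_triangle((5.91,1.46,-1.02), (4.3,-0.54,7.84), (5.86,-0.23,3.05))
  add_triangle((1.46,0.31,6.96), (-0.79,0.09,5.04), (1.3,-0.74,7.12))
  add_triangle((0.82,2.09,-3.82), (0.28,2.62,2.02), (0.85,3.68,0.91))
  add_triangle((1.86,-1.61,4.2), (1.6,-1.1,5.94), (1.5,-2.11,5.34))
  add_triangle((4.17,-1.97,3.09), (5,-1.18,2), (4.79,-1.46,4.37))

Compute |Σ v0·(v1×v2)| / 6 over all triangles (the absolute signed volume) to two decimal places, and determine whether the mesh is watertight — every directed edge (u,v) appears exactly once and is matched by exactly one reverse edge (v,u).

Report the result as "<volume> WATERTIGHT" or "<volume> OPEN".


Per-triangle v0·(v1×v2)/6:
  t1: +1.2907
  t2: +12.6501
  t3: +4.3794
  t4: +0.6014
  t5: +3.9548
  t6: +2.1738
  t7: +1.5244
  t8: +0.4195
  t9: +1.7463
  t10: +4.1508
  t11: +2.6517
  t12: +3.7704
  t13: +13.0943
  t14: +10.1887
  t15: +1.9887
  t16: +5.8315
  t17: +1.7290
  t18: +12.7230
  t19: +2.9266
  t20: +12.9554
  t21: +10.3641
  t22: +0.3798
  t23: +4.1556
  t24: +4.9933
  t25: +0.4782
  t26: +0.7431
  t27: +4.3458
  t28: +2.6594
  t29: -1.0796
  t30: +1.6422
  t31: +4.9309
  t32: +5.2706
  t33: -4.9043
  t34: +1.0962
  t35: +0.8624
  t36: +1.0762
  t37: -0.0167
  t38: +1.2492
  t39: +3.4559
  t40: +3.2732
  t41: +14.7512
  t42: +0.8248
  t43: +4.8500
  t44: +1.4856
  t45: -1.0976
  t46: -2.6472
  t47: -2.5134
  t48: +5.1230
  t49: +3.3645
  t50: +2.0868
  t51: +7.7720
  t52: +2.2350
  t53: +0.5811
  t54: +0.7580
  t55: +1.6256
Σ = +184.9253 → |volume| = 184.93

Directed edges: 165 total; 7 unmatched, e.g. (0.32,-1.86,5.26)→(1.6,-1.1,5.94) → open.

184.93 OPEN


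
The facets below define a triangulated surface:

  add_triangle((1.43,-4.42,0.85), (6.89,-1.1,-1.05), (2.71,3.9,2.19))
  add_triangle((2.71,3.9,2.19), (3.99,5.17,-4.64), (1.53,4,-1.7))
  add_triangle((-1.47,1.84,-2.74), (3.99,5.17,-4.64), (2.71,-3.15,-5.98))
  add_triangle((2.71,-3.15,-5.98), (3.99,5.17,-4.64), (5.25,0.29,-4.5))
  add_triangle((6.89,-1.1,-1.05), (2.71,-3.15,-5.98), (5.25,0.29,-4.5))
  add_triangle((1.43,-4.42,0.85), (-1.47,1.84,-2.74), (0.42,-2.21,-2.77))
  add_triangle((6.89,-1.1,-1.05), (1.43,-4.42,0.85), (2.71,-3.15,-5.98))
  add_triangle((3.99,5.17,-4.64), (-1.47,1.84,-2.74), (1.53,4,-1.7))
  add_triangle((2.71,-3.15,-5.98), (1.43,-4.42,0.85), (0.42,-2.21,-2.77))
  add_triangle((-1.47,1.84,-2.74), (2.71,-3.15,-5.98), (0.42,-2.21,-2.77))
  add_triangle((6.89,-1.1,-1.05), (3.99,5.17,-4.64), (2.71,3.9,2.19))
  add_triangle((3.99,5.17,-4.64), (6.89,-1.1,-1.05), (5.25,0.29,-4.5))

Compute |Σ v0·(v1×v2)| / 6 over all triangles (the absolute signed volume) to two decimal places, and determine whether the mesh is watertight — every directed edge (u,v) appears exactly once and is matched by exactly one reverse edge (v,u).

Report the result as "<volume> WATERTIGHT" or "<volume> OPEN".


194.74 OPEN

Per-triangle v0·(v1×v2)/6:
  t1: +17.8427
  t2: +7.1459
  t3: +26.7543
  t4: +19.3611
  t5: +18.7575
  t6: +1.5402
  t7: +30.1290
  t8: +6.1670
  t9: +5.4109
  t10: +4.7628
  t11: +37.4180
  t12: +19.4491
Σ = +194.7385 → |volume| = 194.74

Directed edges: 36 total; 4 unmatched, e.g. (2.71,3.9,2.19)→(1.43,-4.42,0.85) → open.


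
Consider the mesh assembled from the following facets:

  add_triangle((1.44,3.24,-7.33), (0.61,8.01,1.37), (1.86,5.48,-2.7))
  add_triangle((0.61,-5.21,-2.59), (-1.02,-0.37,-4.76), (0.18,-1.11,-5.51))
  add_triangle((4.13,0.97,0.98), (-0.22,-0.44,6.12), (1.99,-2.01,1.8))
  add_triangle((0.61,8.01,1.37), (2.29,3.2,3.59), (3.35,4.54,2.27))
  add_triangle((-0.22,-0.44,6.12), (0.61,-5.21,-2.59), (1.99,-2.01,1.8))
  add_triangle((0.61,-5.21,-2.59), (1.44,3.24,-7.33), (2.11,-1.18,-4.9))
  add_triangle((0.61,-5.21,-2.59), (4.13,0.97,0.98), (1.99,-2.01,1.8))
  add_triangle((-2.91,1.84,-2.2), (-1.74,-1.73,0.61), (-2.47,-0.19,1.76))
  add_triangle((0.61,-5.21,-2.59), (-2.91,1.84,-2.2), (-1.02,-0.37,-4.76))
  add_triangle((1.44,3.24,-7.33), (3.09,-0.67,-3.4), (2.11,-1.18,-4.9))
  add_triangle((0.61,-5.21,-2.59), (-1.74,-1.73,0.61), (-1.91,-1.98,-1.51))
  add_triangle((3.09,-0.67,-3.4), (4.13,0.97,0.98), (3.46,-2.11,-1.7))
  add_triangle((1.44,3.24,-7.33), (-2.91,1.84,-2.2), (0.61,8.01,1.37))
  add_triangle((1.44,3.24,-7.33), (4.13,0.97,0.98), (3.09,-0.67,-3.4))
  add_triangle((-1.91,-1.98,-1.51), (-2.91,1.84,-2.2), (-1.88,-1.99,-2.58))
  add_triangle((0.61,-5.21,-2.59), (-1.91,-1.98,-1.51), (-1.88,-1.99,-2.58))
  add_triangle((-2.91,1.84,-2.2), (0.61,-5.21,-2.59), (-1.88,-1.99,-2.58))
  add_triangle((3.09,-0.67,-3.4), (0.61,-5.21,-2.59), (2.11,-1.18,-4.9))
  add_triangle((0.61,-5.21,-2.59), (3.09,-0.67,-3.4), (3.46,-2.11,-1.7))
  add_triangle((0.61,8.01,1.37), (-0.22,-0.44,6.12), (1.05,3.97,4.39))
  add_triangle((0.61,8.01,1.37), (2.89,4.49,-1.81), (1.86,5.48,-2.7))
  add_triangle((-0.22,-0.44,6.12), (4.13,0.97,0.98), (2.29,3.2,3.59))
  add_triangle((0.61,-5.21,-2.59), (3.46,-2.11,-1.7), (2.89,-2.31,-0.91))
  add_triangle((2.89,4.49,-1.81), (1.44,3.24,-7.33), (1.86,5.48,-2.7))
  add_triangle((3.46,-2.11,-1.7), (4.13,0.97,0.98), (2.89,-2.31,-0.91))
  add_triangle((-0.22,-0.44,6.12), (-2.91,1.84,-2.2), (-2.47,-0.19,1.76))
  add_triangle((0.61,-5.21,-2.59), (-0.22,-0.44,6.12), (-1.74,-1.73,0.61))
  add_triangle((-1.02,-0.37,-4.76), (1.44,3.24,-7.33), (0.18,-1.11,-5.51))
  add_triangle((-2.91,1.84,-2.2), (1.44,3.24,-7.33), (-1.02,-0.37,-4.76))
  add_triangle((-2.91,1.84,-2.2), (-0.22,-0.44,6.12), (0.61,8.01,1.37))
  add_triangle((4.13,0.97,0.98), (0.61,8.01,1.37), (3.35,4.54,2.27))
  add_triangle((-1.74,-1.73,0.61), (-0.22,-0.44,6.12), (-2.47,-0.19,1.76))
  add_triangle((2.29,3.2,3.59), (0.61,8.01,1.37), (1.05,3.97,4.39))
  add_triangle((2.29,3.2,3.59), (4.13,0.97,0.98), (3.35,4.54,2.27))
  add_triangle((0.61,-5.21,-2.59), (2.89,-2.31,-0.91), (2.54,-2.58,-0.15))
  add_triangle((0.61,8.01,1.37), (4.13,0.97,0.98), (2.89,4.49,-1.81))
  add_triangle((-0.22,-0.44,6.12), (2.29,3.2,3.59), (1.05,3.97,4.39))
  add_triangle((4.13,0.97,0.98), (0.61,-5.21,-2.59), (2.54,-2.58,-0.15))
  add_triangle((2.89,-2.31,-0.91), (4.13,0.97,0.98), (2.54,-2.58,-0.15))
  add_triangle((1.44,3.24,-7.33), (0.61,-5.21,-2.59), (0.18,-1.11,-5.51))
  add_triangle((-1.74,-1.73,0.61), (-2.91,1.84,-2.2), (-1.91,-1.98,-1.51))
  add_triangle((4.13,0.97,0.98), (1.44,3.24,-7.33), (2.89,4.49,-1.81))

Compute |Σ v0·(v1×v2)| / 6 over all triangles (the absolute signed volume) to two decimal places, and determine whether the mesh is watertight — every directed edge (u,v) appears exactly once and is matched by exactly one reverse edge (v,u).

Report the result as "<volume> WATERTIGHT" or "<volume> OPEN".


Per-triangle v0·(v1×v2)/6:
  t1: +9.3904
  t2: +4.7768
  t3: +10.1703
  t4: +8.1233
  t5: +10.3179
  t6: +8.4941
  t7: +9.5562
  t8: +3.3432
  t9: +7.8311
  t10: +6.8546
  t11: +3.6207
  t12: +5.8930
  t13: +36.1096
  t14: +15.6261
  t15: +1.6896
  t16: +1.9939
  t17: +1.9928
  t18: +6.0284
  t19: +6.8539
  t20: +7.1076
  t21: +7.4078
  t22: +12.1246
  t23: +2.1459
  t24: +7.2785
  t25: +1.9761
  t26: +4.3222
  t27: +10.3455
  t28: +5.7409
  t29: +12.1737
  t30: +25.8526
  t31: +4.8221
  t32: +4.0280
  t33: +7.1007
  t34: +5.1677
  t35: +2.1130
  t36: +16.7287
  t37: +6.3142
  t38: -3.2060
  t39: +1.9407
  t40: +7.4445
  t41: +3.0674
  t42: +15.1409
Σ = +325.8034 → |volume| = 325.80

Directed edges: 126 total, each appears once with its reverse present → watertight.

325.80 WATERTIGHT


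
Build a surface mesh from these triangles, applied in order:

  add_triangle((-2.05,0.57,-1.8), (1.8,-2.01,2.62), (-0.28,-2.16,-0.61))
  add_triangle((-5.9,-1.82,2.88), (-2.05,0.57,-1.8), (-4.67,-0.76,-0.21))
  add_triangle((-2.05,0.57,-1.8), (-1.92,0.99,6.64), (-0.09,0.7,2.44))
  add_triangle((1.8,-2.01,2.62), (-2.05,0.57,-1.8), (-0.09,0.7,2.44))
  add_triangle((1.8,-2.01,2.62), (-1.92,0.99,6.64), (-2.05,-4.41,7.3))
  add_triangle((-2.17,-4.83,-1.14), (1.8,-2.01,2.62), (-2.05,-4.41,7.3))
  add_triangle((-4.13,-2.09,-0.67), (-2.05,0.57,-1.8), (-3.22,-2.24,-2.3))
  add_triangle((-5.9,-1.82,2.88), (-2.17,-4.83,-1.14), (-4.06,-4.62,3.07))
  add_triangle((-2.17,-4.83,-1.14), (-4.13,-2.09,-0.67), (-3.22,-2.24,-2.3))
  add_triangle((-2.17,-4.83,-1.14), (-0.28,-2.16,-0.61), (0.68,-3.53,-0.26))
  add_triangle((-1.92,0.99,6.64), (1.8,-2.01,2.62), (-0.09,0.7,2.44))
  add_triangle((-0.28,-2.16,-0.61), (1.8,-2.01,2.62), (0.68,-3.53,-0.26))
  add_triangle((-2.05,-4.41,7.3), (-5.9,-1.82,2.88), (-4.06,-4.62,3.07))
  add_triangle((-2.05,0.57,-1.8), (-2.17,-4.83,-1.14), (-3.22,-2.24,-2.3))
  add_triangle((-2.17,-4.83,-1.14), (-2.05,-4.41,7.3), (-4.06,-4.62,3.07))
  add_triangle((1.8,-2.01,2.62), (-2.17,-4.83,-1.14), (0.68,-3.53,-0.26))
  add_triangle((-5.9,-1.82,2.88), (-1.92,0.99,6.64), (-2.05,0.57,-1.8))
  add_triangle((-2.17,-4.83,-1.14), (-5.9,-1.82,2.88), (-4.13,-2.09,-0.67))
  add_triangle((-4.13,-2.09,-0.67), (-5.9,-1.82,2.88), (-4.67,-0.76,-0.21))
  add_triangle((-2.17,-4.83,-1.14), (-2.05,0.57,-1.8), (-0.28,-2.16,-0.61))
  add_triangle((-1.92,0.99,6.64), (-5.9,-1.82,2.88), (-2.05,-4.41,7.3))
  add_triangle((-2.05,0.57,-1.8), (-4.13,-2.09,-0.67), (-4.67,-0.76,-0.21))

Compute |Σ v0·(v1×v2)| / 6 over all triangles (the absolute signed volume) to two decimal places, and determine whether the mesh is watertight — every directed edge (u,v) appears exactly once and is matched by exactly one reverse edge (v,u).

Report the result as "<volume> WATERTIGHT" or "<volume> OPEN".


Per-triangle v0·(v1×v2)/6:
  t1: -0.9826
  t2: +1.0692
  t3: +1.5275
  t4: -1.5389
  t5: +15.4010
  t6: +18.3204
  t7: +2.5835
  t8: +11.7347
  t9: +4.2352
  t10: +0.5013
  t11: +2.5869
  t12: -0.7588
  t13: +16.8178
  t14: +0.1590
  t15: +13.0936
  t16: +4.3973
  t17: +11.1002
  t18: +9.2245
  t19: +3.7952
  t20: +1.2612
  t21: +30.9850
  t22: +2.2253
Σ = +147.7386 → |volume| = 147.74

Directed edges: 66 total, each appears once with its reverse present → watertight.

147.74 WATERTIGHT


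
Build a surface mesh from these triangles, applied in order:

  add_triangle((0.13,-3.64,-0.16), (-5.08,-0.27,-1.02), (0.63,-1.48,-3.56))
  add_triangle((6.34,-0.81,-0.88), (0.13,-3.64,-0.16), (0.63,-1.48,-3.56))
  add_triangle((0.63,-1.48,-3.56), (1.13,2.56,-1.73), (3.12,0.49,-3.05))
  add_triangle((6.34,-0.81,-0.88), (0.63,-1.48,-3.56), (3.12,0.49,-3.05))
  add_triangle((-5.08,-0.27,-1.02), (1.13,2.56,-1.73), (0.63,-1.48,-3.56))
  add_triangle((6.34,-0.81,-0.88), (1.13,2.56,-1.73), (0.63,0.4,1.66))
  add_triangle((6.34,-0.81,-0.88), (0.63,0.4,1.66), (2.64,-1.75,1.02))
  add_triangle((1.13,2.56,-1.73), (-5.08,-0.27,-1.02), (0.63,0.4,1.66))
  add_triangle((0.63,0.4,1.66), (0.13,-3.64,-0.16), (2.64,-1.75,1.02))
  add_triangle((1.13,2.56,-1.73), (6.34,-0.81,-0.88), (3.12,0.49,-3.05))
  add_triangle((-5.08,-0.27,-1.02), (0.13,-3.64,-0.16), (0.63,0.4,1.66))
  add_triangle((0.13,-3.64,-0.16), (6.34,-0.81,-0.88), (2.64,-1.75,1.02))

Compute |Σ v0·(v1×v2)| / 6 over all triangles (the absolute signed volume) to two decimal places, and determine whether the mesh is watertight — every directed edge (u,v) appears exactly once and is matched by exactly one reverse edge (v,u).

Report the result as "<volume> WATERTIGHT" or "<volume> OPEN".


Per-triangle v0·(v1×v2)/6:
  t1: +11.1444
  t2: +13.0855
  t3: +4.1610
  t4: +7.1306
  t5: +10.3105
  t6: +5.7922
  t7: +3.3124
  t8: +3.8531
  t9: +2.1395
  t10: +6.0011
  t11: +4.6773
  t12: +5.5202
Σ = +77.1277 → |volume| = 77.13

Directed edges: 36 total, each appears once with its reverse present → watertight.

77.13 WATERTIGHT


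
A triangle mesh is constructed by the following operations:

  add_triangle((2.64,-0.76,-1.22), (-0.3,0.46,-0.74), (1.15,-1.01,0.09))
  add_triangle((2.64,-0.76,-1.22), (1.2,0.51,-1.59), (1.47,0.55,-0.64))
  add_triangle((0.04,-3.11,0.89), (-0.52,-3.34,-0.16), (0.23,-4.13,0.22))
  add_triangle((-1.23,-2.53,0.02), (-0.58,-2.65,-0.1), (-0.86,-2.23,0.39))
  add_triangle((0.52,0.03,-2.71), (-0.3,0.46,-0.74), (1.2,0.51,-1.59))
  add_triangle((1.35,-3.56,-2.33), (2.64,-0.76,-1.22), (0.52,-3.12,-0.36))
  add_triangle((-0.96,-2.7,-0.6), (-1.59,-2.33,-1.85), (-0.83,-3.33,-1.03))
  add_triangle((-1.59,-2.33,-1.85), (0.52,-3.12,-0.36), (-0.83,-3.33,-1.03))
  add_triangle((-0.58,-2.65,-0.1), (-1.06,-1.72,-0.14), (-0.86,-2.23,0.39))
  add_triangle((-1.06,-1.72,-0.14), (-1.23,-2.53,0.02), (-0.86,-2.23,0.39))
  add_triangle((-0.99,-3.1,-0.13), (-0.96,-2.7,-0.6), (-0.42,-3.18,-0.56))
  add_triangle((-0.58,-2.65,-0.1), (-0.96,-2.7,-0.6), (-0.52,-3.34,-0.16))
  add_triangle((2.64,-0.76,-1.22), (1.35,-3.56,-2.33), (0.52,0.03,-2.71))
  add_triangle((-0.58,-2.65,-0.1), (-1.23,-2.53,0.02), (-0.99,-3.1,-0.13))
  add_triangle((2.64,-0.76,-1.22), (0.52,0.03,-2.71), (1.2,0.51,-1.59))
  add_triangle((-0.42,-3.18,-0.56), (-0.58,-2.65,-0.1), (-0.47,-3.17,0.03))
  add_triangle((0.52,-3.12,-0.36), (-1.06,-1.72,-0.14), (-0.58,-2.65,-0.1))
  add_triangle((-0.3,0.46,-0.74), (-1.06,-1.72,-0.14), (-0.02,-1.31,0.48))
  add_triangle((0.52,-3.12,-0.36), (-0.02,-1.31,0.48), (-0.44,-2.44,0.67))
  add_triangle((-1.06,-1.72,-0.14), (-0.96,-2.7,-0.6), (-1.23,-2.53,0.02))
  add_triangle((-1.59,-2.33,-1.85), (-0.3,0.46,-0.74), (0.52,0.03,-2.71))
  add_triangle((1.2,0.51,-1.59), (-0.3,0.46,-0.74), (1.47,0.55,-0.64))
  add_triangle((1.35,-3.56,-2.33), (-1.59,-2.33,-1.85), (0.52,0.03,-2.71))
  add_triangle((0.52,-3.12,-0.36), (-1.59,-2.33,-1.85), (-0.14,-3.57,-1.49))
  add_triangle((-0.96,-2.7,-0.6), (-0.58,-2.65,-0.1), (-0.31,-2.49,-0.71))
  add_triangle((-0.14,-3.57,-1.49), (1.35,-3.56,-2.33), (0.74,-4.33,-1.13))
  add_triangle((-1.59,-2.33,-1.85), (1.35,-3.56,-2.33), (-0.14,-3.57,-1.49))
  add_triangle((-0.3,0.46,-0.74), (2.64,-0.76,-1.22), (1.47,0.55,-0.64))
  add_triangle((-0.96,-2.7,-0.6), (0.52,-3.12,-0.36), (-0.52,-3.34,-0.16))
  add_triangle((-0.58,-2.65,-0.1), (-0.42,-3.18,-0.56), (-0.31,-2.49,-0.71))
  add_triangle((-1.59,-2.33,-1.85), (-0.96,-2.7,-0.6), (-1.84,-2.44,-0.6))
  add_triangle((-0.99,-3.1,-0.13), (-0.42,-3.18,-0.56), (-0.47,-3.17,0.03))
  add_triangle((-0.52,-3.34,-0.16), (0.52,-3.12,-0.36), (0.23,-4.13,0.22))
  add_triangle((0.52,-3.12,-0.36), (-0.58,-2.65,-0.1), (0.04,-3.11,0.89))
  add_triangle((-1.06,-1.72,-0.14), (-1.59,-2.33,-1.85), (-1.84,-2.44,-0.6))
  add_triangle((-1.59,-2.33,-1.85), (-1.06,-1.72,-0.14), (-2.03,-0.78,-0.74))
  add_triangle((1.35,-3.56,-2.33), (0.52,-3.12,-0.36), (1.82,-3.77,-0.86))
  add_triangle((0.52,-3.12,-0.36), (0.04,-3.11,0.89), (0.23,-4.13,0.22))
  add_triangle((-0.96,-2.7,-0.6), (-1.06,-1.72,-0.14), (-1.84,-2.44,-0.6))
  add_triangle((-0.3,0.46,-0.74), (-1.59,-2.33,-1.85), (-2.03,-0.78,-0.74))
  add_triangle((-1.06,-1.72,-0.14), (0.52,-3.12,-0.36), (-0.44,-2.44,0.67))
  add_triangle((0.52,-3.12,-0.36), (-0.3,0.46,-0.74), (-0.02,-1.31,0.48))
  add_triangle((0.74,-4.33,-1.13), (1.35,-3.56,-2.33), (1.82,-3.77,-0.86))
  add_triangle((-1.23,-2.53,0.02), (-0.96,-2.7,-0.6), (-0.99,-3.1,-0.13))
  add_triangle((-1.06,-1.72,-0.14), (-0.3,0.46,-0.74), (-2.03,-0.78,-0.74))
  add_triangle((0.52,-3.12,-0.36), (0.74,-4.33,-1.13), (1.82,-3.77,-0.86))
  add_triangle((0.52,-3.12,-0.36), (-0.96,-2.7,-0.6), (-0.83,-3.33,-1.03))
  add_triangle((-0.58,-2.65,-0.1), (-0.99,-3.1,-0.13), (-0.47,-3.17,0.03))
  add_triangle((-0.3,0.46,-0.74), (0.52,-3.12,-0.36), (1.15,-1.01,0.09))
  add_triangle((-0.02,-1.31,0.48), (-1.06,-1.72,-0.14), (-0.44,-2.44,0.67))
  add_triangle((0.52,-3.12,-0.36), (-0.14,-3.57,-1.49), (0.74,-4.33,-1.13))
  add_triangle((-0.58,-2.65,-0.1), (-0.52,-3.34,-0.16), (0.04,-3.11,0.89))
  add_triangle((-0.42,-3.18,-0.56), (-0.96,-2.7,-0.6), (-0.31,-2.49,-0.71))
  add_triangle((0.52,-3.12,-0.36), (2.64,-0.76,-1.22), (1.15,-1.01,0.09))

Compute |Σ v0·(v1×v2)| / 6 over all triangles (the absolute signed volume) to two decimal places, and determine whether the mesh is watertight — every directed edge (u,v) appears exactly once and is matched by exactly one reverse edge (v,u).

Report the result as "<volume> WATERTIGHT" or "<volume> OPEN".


20.41 WATERTIGHT

Per-triangle v0·(v1×v2)/6:
  t1: -0.1603
  t2: +0.4582
  t3: +0.3830
  t4: +0.1227
  t5: +0.2809
  t6: +2.0628
  t7: +0.3116
  t8: +0.4744
  t9: -0.1555
  t10: +0.0206
  t11: +0.1713
  t12: +0.0520
  t13: +3.5811
  t14: +0.0198
  t15: +0.8477
  t16: -0.0617
  t17: -0.1130
  t18: -0.0773
  t19: +0.1599
  t20: +0.0815
  t21: +0.8661
  t22: +0.1367
  t23: +4.1086
  t24: +0.5047
  t25: -0.1521
  t26: +1.0572
  t27: +1.5305
  t28: -0.3827
  t29: +0.3268
  t30: -0.0294
  t31: +0.5632
  t32: +0.1697
  t33: +0.3363
  t34: -0.6123
  t35: -0.1423
  t36: +0.7075
  t37: -1.0221
  t38: +0.1244
  t39: +0.1177
  t40: +0.6141
  t41: +0.6406
  t42: -0.1716
  t43: +1.2549
  t44: +0.1125
  t45: -0.2321
  t46: +0.3866
  t47: +0.2657
  t48: -0.0193
  t49: -0.3809
  t50: -0.0172
  t51: +0.2512
  t52: +0.1047
  t53: +0.0881
  t54: +0.8479
Σ = +20.4133 → |volume| = 20.41

Directed edges: 162 total, each appears once with its reverse present → watertight.


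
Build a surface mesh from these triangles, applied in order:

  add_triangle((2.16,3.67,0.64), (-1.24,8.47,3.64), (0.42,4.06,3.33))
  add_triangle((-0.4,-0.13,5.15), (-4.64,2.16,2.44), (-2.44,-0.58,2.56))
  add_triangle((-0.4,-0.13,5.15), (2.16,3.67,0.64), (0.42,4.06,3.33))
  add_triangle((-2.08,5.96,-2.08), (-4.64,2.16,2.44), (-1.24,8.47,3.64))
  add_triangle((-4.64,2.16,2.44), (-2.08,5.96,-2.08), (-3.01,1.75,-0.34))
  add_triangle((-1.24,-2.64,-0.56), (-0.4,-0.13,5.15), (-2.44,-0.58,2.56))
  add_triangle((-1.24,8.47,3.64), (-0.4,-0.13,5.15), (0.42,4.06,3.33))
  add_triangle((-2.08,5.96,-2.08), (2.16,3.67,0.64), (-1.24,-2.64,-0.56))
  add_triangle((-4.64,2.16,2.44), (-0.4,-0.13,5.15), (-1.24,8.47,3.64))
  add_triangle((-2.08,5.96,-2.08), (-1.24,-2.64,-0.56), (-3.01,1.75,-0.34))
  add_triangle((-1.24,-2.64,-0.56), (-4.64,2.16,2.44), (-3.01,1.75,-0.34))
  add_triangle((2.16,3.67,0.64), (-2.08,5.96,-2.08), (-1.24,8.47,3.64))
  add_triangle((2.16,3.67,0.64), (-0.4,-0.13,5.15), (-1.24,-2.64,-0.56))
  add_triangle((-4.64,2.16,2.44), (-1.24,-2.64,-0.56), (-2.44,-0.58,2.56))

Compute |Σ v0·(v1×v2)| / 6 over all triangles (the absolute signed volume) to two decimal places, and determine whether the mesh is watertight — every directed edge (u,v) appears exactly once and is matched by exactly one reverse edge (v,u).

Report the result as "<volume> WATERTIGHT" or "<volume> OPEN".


135.81 WATERTIGHT

Per-triangle v0·(v1×v2)/6:
  t1: +7.3780
  t2: +6.2423
  t3: +5.7127
  t4: +30.9062
  t5: +6.5666
  t6: +4.5379
  t7: +8.3923
  t8: +0.9392
  t9: +30.8810
  t10: +4.1117
  t11: +5.1110
  t12: +19.2701
  t13: +0.9731
  t14: +4.7853
Σ = +135.8073 → |volume| = 135.81

Directed edges: 42 total, each appears once with its reverse present → watertight.


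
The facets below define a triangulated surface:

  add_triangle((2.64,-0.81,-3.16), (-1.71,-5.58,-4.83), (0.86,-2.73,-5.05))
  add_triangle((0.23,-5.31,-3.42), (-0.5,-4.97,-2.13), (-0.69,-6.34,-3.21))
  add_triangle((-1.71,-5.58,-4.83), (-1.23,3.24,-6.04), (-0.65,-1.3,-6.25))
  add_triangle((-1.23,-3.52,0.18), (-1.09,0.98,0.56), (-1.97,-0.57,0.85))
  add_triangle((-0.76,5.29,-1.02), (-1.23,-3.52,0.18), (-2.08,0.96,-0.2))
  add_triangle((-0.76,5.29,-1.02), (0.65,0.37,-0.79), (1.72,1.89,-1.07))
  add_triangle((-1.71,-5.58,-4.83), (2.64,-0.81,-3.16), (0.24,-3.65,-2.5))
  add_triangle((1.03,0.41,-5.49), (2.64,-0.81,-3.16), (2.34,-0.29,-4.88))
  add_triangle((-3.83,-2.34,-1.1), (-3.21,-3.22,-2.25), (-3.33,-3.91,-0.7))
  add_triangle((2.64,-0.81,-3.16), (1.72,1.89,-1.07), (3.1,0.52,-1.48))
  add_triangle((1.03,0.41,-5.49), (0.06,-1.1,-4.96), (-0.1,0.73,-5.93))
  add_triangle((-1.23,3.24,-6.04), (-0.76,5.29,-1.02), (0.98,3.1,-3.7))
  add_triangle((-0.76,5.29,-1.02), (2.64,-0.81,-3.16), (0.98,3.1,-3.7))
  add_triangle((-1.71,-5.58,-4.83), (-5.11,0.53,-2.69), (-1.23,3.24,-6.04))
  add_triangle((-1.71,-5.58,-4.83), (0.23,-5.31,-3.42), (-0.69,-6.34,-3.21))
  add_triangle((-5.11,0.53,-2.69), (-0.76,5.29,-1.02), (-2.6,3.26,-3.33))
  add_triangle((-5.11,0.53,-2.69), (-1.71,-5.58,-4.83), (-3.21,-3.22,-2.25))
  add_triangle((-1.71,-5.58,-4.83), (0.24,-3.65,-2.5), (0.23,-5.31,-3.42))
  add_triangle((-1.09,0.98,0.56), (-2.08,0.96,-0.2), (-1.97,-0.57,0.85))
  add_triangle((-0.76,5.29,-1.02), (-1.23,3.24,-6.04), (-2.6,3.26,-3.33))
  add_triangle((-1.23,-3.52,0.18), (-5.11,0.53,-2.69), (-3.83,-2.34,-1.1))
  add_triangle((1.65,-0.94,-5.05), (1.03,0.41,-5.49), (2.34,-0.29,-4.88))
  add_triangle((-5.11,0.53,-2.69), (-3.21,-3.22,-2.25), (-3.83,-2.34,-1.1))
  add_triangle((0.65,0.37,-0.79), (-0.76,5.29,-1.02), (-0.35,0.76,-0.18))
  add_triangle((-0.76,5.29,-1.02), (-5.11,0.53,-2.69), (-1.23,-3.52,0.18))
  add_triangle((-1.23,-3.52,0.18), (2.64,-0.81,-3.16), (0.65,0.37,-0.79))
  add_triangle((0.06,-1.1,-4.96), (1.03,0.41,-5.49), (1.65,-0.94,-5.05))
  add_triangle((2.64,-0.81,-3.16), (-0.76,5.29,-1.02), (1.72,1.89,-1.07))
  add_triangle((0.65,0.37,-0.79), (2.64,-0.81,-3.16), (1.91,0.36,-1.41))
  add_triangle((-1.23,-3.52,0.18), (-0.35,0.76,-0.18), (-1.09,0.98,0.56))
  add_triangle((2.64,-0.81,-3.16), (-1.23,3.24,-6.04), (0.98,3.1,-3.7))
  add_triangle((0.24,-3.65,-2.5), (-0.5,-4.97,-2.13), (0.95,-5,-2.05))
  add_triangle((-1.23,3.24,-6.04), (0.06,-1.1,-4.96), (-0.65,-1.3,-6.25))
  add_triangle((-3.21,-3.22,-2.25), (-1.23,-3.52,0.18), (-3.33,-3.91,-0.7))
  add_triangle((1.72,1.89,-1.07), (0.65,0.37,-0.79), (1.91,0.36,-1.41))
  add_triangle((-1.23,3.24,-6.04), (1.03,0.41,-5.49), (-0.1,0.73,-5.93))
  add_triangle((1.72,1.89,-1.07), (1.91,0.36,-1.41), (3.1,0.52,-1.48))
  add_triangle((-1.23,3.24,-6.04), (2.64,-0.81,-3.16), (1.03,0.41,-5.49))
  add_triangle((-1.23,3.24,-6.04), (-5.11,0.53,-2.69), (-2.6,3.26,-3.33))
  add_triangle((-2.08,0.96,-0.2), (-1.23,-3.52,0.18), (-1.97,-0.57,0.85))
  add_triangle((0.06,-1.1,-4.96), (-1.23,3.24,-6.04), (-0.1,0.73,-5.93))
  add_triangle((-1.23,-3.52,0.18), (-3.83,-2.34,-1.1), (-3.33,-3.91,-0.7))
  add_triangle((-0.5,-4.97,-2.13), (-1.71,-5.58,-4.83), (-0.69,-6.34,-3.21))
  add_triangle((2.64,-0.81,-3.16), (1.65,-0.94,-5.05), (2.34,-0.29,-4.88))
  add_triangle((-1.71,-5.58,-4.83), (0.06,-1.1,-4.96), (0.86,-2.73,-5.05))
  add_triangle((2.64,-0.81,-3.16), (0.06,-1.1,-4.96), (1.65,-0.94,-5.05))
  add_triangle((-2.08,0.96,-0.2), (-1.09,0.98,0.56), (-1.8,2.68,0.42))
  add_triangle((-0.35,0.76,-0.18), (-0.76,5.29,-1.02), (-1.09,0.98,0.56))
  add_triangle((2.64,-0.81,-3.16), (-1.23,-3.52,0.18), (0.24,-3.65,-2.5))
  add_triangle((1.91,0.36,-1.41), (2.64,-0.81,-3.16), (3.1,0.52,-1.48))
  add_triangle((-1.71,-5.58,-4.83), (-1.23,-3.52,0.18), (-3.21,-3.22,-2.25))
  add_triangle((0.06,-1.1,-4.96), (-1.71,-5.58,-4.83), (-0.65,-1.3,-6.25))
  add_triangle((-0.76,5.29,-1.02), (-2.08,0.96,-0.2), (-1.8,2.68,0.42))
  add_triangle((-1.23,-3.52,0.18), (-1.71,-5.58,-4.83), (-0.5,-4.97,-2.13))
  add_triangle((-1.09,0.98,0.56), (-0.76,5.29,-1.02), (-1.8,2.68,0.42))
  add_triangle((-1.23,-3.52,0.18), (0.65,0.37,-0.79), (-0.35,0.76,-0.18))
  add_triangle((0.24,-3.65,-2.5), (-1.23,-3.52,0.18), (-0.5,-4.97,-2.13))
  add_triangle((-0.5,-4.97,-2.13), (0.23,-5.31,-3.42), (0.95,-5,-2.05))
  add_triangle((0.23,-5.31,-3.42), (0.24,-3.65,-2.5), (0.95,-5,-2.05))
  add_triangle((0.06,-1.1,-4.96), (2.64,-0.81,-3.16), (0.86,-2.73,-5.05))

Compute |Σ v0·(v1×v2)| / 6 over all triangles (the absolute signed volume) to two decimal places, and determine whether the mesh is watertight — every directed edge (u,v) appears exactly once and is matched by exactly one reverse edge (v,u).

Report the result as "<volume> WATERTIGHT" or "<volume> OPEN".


166.06 WATERTIGHT

Per-triangle v0·(v1×v2)/6:
  t1: +3.3375
  t2: +0.3614
  t3: +8.5247
  t4: -0.0560
  t5: +0.8311
  t6: -0.8244
  t7: +4.8779
  t8: -0.1375
  t9: +1.7960
  t10: +1.7329
  t11: +1.8601
  t12: +8.8965
  t13: +2.7351
  t14: +36.8583
  t15: +2.5638
  t16: +7.1259
  t17: +9.1445
  t18: +0.3472
  t19: +0.5128
  t20: +8.3566
  t21: -0.9171
  t22: +1.2960
  t23: +4.0782
  t24: -0.1733
  t25: +1.7468
  t26: -0.3443
  t27: +1.9944
  t28: +4.2529
  t29: -0.2245
  t30: -0.3389
  t31: +8.0578
  t32: -1.1729
  t33: +2.6542
  t34: +1.6811
  t35: -0.1703
  t36: +2.4734
  t37: -0.4071
  t38: +2.9623
  t39: +8.5345
  t40: +1.3200
  t41: +1.5529
  t42: +0.1853
  t43: +0.3635
  t44: +0.9758
  t45: +5.3315
  t46: +0.5305
  t47: +0.3281
  t48: -0.1870
  t49: +1.7610
  t50: -0.3613
  t51: +6.5963
  t52: +2.8304
  t53: +1.6225
  t54: +3.3758
  t55: +0.1504
  t56: -0.3216
  t57: +0.1704
  t58: +1.4360
  t59: +0.1816
  t60: +3.3908
Σ = +166.0604 → |volume| = 166.06

Directed edges: 180 total, each appears once with its reverse present → watertight.


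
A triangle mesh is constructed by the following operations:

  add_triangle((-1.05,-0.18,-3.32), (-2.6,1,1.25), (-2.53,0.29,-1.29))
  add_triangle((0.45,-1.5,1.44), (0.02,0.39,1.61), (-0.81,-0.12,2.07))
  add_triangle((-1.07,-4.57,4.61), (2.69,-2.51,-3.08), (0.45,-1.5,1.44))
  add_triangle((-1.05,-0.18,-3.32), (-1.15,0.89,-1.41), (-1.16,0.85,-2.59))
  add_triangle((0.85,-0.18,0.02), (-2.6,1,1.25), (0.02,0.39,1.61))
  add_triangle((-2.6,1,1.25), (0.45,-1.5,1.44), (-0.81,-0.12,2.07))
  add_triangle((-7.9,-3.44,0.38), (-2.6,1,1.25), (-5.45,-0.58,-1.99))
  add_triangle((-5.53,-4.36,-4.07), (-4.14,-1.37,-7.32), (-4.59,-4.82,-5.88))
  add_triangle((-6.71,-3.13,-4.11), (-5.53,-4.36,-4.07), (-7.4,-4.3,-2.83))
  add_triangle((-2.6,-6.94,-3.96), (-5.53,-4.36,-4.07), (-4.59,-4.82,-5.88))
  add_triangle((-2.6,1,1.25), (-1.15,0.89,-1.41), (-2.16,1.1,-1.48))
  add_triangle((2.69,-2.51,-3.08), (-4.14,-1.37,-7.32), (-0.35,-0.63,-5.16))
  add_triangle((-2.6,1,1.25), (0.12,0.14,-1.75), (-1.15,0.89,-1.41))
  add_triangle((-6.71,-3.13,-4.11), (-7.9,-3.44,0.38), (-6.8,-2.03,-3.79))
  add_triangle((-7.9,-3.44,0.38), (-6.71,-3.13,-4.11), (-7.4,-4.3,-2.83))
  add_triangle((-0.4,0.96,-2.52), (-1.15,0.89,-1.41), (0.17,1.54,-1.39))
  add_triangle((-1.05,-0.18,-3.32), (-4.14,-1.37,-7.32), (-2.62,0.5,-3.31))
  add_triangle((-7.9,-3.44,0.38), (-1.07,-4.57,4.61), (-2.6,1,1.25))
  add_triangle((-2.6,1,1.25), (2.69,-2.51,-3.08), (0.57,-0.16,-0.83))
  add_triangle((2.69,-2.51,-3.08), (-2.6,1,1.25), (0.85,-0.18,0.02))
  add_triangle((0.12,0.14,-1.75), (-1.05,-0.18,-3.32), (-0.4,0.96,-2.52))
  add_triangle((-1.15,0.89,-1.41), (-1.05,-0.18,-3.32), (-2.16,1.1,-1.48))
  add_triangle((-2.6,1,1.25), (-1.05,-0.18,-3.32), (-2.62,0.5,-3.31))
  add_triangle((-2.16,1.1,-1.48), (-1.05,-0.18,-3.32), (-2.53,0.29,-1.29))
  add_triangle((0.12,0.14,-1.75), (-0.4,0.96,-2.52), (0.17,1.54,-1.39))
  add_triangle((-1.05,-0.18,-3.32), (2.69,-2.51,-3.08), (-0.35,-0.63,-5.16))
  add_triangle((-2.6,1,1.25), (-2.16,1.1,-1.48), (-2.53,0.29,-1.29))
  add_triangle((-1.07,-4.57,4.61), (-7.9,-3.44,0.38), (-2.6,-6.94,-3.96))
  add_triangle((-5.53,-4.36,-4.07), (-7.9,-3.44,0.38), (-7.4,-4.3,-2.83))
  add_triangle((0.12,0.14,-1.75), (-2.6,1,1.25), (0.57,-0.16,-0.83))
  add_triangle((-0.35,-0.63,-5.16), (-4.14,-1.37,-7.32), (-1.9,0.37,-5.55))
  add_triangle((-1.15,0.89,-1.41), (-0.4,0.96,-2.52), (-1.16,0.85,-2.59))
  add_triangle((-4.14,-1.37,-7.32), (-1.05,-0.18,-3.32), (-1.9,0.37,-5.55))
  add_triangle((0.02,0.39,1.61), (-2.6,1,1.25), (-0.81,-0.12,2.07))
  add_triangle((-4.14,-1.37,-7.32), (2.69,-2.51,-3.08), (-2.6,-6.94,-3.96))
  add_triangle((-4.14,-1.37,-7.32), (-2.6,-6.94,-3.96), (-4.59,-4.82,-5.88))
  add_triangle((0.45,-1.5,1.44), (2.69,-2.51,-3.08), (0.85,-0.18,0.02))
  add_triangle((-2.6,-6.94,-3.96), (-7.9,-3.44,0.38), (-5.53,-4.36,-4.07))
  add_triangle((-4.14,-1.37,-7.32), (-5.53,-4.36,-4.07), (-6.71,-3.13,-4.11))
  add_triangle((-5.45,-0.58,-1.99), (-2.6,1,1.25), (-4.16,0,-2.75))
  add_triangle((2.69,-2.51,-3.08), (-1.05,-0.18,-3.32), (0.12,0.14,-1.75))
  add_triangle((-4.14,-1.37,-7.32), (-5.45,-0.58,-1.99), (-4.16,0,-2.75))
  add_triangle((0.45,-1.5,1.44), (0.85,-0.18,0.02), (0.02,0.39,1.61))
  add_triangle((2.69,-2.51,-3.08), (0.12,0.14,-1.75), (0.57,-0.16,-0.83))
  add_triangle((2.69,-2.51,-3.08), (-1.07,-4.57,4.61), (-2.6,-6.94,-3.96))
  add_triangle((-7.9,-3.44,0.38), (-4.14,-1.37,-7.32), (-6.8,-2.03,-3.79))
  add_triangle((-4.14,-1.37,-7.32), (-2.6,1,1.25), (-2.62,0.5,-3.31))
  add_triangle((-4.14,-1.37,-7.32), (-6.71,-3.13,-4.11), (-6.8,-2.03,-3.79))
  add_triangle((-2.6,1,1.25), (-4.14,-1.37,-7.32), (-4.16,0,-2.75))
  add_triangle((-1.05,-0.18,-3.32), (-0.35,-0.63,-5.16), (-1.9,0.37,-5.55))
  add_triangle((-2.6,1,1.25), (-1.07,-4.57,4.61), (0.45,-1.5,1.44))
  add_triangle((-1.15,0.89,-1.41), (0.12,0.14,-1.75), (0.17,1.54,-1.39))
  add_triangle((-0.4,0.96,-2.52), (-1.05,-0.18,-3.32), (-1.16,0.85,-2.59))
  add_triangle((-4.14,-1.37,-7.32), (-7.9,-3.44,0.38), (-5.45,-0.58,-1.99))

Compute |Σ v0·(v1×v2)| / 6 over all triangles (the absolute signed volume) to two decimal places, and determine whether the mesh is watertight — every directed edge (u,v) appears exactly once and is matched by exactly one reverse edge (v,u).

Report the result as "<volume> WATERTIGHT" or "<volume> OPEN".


276.16 WATERTIGHT

Per-triangle v0·(v1×v2)/6:
  t1: -0.4980
  t2: +0.4867
  t3: +3.2421
  t4: +0.2036
  t5: +0.0292
  t6: +0.6566
  t7: +8.9785
  t8: +9.0979
  t9: +4.0378
  t10: +9.0103
  t11: +0.2596
  t12: +7.8739
  t13: -0.1700
  t14: +6.5623
  t15: +5.4168
  t16: +0.4510
  t17: +1.5332
  t18: +18.8761
  t19: -0.4013
  t20: -0.1603
  t21: +0.3571
  t22: +0.4450
  t23: -0.3147
  t24: +1.0488
  t25: +0.2552
  t26: -0.9519
  t27: +1.0379
  t28: +56.9335
  t29: +2.0355
  t30: -0.0014
  t31: +3.9066
  t32: +0.1641
  t33: -0.7554
  t34: +0.5925
  t35: +34.3672
  t36: +7.9273
  t37: +1.0184
  t38: +22.6582
  t39: +9.9543
  t40: +2.3120
  t41: +1.3493
  t42: +3.3750
  t43: +0.4001
  t44: +0.2488
  t45: +31.5315
  t46: -6.8714
  t47: +3.8176
  t48: +6.3454
  t49: +0.3578
  t50: -0.4478
  t51: +1.2205
  t52: -0.5365
  t53: +0.4244
  t54: +16.4695
Σ = +276.1607 → |volume| = 276.16

Directed edges: 162 total, each appears once with its reverse present → watertight.


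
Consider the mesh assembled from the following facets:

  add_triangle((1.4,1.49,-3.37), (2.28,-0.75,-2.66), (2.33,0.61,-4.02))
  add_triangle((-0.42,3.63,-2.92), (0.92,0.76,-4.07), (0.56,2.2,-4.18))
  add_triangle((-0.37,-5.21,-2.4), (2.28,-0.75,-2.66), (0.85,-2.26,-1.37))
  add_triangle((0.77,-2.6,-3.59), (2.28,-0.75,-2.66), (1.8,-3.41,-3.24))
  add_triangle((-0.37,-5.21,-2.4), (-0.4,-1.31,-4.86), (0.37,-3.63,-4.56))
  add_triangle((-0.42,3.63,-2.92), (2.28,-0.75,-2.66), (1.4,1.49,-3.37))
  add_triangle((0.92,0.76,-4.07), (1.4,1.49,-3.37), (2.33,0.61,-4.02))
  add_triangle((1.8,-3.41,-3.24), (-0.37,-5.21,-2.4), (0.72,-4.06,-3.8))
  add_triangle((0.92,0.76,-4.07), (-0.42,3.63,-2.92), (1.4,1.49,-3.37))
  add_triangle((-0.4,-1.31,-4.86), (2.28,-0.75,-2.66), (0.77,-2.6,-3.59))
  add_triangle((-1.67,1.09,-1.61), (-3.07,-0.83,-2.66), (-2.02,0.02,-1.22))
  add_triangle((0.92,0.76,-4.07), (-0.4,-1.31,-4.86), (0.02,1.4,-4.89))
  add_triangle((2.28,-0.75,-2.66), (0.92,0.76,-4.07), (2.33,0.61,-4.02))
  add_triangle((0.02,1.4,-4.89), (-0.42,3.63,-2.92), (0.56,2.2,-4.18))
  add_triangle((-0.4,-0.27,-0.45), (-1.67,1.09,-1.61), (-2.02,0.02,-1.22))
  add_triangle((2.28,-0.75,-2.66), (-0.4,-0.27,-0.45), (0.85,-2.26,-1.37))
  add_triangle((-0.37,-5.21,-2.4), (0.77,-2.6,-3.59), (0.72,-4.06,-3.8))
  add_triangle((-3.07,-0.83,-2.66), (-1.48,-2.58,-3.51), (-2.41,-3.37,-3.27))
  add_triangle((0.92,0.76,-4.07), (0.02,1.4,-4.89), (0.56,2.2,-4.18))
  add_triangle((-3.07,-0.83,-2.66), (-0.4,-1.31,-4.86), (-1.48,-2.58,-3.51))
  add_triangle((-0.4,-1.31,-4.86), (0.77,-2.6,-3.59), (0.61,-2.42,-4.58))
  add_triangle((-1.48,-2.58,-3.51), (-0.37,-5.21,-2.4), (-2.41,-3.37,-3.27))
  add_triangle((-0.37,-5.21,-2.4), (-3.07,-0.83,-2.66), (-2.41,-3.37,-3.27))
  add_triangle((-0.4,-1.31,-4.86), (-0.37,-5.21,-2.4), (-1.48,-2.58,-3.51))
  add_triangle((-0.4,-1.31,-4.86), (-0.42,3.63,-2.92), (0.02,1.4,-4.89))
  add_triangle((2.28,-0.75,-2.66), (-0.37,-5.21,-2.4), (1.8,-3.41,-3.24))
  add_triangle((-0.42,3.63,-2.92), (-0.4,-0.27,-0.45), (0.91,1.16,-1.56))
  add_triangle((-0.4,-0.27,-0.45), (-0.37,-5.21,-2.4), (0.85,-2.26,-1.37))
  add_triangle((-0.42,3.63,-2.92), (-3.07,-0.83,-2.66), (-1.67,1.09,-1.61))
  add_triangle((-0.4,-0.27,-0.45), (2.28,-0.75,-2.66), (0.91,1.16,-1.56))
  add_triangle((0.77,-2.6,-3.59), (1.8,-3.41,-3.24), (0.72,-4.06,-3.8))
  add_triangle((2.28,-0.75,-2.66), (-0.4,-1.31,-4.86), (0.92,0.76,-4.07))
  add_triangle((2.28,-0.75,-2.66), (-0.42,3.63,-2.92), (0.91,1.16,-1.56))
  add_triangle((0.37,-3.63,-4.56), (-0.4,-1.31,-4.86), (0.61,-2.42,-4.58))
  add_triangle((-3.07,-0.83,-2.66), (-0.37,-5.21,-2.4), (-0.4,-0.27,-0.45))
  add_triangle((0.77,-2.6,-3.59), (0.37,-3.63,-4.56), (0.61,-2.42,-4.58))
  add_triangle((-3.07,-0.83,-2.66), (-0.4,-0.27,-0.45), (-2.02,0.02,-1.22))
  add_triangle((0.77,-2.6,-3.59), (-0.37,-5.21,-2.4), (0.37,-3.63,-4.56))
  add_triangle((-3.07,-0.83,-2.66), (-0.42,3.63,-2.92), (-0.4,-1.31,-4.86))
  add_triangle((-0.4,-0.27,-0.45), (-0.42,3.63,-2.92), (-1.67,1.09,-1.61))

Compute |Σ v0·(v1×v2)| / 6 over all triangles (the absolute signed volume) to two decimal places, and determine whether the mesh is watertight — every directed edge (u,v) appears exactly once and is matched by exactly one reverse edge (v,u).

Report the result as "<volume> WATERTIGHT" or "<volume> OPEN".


Per-triangle v0·(v1×v2)/6:
  t1: +0.0564
  t2: -0.2346
  t3: +1.3644
  t4: +1.8656
  t5: +3.0901
  t6: -0.2231
  t7: +0.8907
  t8: +1.9605
  t9: +1.9661
  t10: +3.2756
  t11: +0.4654
  t12: +2.1275
  t13: +1.0418
  t14: +1.5894
  t15: -0.1308
  t16: -0.6321
  t17: +0.4950
  t18: +1.7803
  t19: +0.9179
  t20: +3.6642
  t21: -0.2818
  t22: +2.4417
  t23: +0.1978
  t24: +4.1742
  t25: +1.9071
  t26: -0.7225
  t27: -0.5851
  t28: -0.3945
  t29: +1.7038
  t30: -0.5844
  t31: +0.9253
  t32: +3.7925
  t33: +1.2298
  t34: +1.2037
  t35: -0.0982
  t36: +0.3993
  t37: +0.0140
  t38: +1.0897
  t39: +10.2171
  t40: -0.4319
Σ = +51.5281 → |volume| = 51.53

Directed edges: 120 total, each appears once with its reverse present → watertight.

51.53 WATERTIGHT


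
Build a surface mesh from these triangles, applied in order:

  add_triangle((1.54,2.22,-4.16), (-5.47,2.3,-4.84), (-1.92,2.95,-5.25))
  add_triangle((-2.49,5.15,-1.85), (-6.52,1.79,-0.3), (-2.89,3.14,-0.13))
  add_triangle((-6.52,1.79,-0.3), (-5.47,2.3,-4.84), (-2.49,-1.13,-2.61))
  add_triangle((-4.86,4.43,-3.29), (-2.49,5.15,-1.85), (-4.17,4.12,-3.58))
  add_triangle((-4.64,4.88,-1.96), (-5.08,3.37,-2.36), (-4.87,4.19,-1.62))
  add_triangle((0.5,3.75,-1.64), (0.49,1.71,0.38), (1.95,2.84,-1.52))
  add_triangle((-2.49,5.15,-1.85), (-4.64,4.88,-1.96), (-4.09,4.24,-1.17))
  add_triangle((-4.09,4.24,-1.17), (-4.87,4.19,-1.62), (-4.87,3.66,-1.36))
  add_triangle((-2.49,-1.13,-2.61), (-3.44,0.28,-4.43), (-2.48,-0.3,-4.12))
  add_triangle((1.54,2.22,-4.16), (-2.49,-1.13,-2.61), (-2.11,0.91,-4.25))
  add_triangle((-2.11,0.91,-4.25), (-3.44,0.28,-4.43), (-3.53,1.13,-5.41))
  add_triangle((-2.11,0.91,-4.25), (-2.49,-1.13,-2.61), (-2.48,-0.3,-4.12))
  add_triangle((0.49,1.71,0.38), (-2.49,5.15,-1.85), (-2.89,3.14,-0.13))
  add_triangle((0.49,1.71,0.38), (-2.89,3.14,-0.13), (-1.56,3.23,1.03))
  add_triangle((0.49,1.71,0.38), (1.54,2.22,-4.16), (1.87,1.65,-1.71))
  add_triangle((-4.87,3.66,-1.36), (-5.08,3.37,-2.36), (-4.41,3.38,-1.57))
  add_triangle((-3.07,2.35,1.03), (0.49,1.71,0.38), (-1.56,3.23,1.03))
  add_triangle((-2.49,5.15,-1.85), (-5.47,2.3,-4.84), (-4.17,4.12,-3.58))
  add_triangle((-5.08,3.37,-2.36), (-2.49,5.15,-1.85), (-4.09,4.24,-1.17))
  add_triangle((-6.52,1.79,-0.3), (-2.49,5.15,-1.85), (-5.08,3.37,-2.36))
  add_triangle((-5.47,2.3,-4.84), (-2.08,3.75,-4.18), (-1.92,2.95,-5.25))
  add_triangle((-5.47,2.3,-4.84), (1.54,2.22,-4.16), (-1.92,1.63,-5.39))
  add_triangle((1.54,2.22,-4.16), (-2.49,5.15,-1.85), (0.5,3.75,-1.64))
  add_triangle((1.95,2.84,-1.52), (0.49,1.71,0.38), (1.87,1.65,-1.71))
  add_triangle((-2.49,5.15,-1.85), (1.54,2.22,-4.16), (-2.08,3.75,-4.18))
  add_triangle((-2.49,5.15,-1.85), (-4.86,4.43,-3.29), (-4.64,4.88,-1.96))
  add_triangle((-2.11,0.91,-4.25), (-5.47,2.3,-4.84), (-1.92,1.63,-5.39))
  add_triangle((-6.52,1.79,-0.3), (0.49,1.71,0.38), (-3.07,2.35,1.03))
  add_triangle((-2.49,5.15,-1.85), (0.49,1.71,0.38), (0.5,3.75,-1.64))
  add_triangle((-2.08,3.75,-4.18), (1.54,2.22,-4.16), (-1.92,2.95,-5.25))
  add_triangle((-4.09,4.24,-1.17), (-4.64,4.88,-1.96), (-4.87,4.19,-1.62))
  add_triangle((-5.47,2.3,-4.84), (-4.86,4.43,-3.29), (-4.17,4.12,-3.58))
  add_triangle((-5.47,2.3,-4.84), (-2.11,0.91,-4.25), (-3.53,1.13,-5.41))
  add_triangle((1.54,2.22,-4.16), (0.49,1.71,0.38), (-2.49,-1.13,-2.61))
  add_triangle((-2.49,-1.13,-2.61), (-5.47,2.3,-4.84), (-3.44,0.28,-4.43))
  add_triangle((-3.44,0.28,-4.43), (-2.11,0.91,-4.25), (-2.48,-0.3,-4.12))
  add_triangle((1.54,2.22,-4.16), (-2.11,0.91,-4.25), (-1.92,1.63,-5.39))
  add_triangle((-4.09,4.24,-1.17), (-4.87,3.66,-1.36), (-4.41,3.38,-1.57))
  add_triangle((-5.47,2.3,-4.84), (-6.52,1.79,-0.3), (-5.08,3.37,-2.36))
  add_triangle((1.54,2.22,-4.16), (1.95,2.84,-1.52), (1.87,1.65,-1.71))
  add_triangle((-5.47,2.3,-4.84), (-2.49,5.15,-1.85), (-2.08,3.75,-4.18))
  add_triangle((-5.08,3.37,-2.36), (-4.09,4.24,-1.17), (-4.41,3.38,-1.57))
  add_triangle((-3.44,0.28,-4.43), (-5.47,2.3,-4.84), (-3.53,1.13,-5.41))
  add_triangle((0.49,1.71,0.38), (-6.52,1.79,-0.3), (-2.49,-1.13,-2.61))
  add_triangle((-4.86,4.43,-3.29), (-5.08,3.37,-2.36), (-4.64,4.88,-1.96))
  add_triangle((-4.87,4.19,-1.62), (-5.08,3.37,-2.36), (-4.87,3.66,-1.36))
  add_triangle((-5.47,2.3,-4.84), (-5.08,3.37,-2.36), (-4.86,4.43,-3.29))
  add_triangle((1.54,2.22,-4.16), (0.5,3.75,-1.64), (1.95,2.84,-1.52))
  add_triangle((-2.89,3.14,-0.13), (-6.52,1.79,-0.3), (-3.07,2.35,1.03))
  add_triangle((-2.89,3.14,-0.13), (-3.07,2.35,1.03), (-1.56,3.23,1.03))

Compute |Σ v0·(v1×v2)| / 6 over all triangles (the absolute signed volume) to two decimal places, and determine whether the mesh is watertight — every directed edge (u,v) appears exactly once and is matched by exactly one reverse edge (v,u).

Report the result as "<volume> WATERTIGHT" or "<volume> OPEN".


Per-triangle v0·(v1×v2)/6:
  t1: +1.5045
  t2: +4.4397
  t3: +11.2072
  t4: +1.7239
  t5: +0.8212
  t6: +1.1532
  t7: +1.0536
  t8: +0.2341
  t9: +0.8794
  t10: +3.1885
  t11: +0.3748
  t12: -0.4802
  t13: +2.2987
  t14: +0.9236
  t15: -1.3180
  t16: -0.1732
  t17: +0.0266
  t18: -0.3517
  t19: -3.0584
  t20: +6.5946
  t21: +4.7389
  t22: +5.5074
  t23: +6.0190
  t24: +0.1841
  t25: +7.1249
  t26: +2.8421
  t27: +1.7106
  t28: -1.7622
  t29: +2.3051
  t30: +3.6968
  t31: +0.3811
  t32: +1.9410
  t33: +0.8172
  t34: -3.4805
  t35: +2.3186
  t36: +0.8331
  t37: +0.5036
  t38: -0.3189
  t39: +8.0045
  t40: +1.0307
  t41: +9.6773
  t42: -0.3379
  t43: +1.9838
  t44: -4.2973
  t45: +1.7744
  t46: +0.4995
  t47: +3.5084
  t48: +2.9159
  t49: +2.9818
  t50: +1.3859
Σ = +95.5308 → |volume| = 95.53

Directed edges: 150 total, each appears once with its reverse present → watertight.

95.53 WATERTIGHT
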